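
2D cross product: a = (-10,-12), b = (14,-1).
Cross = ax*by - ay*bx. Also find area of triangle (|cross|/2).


cross = -10*(-1) + 12*14 = 10 + 168 = 178
Triangle area = |178|/2 = 178/2 = 89.0000

cross = 178, triangle area = 89.0000


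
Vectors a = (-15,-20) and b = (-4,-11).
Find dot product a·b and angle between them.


a·b = -15*(-4) - 20*(-11) = 60 + 220 = 280
|a| = sqrt(225+400) = 25.0000
|b| = sqrt(16+121) = 11.7047
cos(theta) = 280/(sqrt(625)*sqrt(137)) = 280/sqrt(85625) = 0.956881
theta = arccos(280/sqrt(85625)) = 16.8868 degrees

a·b = 280, theta = 16.8868 deg


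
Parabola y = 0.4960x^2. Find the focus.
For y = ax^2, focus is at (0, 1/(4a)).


a = 0.4960
4a = 1.9840
focus = (0, 1/1.9840) = (0, 0.5040)

Focus = (0, 0.5040)


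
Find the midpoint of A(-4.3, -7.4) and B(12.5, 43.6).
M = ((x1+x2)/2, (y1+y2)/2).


Mx = (-4.3 + 12.5)/2 = 8.2/2 = 4.1000
My = (-7.4 + 43.6)/2 = 36.2/2 = 18.1000

(4.1000, 18.1000)


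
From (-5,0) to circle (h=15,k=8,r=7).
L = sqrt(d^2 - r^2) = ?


d = sqrt((-5-15)^2 + (0-8)^2) = sqrt(400+64) = 21.5407
L = sqrt(464.0000 - 49) = sqrt(415.0000) = 20.3715

20.3715


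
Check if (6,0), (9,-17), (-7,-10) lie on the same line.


6*(-17+ 10) + 9*(-10-0) - 7*(0+ 17)
= -42 - 90 - 119 = -251

No, not collinear (determinant = -251)


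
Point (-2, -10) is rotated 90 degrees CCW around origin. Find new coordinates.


cos(90) = 0, sin(90) = 1
x' = -2*0 + 10*1 = 10
y' = -2*1 - 10*0 = -2

(10, -2)


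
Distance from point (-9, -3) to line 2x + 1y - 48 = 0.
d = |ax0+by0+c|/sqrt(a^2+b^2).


|2*(-9) + 1*(-3) - 48| = |-69| = 69
sqrt(4 + 1) = sqrt(5) = 2.2361
d = 69/sqrt(5) = 30.8577

30.8577


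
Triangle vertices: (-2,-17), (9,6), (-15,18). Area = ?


-2*(6-18) = 24
9*(18+ 17) = 315
-15*(-17-6) = 345
sum = 684
Area = |684|/2 = 342.0000

342.0000 sq units


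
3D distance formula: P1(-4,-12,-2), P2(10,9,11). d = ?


dx=14, dy=21, dz=13
d = sqrt(196+441+169) = sqrt(806) = 28.3901

28.3901


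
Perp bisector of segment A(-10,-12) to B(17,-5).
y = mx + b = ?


Midpoint = (3.5, -8.5)
Slope of AB = dy/dx = 7/27 = 0.2593
Perp slope = -dx/dy = -27/7 = -3.8571
b = My - (perp slope)*Mx = -8.5 + (27*3.5)/7 = -8.5 + 13.5000 = 5.0000

y = -3.8571x + 5.0000


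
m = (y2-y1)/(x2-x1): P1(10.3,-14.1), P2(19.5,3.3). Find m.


dy = 3.3 + 14.1 = 17.4
dx = 19.5 - 10.3 = 9.2
m = 17.4/9.2 = 1.8913

m = 1.8913


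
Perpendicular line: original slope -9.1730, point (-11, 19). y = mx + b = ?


Perpendicular slope = -1/m1 = -1/(-9.1730) = 0.1090
b2 = y0 - m2*x0 = 19 - 11/(-9.1730) = 19 + 1.1992 = 20.1992

y = 0.1090x + 20.1992


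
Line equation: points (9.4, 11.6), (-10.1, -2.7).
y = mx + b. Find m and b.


m = (-14.3)/(-19.5) = 0.7333
b = y1 - m*x1 = 11.6 - (-14.3*9.4)/(-19.5) = 11.6 - 6.8933 = 4.7067

y = 0.7333x + 4.7067


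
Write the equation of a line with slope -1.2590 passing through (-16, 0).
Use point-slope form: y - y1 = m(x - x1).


y - 0 = -1.2590(x + 16)
y = -1.2590x + 0 + 1.2590*(-16)
y = -1.2590x - 20.1440

y = -1.2590x - 20.1440


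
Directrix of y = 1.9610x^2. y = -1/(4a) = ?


a = 1.9610
1/(4a) = 0.1275
directrix: y = -0.1275 = -0.1275

y = -0.1275


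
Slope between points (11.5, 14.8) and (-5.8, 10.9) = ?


dy = 10.9 - 14.8 = -3.9
dx = -5.8 - 11.5 = -17.3
m = -3.9/(-17.3) = 0.2254

m = 0.2254


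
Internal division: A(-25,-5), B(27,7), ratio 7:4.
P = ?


Px = (7*27 + 4*(-25))/11 = 89/11 = 8.0909
Py = (7*7 + 4*(-5))/11 = 29/11 = 2.6364

P = (8.0909, 2.6364)


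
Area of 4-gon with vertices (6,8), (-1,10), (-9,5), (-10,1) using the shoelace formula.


sum(xi*y_{i+1}) = 6*10 - 1*5 - 9*1 - 10*8 = -34
sum(yi*x_{i+1}) = 8*(-1) + 10*(-9) + 5*(-10) + 1*6 = -142
Area = |-34 + 142|/2 = 108/2 = 54.0000

54.0000 sq units


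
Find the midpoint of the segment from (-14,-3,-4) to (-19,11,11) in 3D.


Mx = (-14- 19)/2 = -16.5000
My = (-3+11)/2 = 4.0000
Mz = (-4+11)/2 = 3.5000

M = (-16.5000, 4.0000, 3.5000)


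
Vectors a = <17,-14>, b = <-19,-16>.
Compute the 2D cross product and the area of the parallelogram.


cross = 17*(-16) + 14*(-19) = -272 - 266 = -538
Parallelogram area = |-538| = 538

cross = -538, parallelogram area = 538


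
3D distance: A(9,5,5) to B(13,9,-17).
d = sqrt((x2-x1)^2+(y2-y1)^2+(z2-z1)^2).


dx=4, dy=4, dz=-22
d = sqrt(16+16+484) = sqrt(516) = 22.7156

22.7156


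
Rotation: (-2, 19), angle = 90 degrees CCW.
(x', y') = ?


cos(90) = 0, sin(90) = 1
x' = -2*0 - 19*1 = -19
y' = -2*1 + 19*0 = -2

(-19, -2)


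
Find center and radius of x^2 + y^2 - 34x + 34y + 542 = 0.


h = -D/2 = 34/2 = 17
k = -E/2 = -34/2 = -17
r^2 = h^2 + k^2 - F = 289 + 289 - 542 = 36
r = 6

Center (17, -17), radius = 6


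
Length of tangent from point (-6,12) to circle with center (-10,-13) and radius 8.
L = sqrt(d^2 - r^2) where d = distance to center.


d = sqrt((-6+ 10)^2 + (12+ 13)^2) = sqrt(16+625) = 25.3180
L = sqrt(641.0000 - 64) = sqrt(577.0000) = 24.0208

24.0208


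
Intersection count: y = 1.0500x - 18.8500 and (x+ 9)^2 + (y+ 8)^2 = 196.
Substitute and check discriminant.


Substitute y = 1.0500x - 18.8500: (x+ 9)^2 + (1.0500x- 18.8500+ 8)^2 = 196
Expand to Ax^2 + Bx + C = 0, where b-k = -10.85
A = 1+m^2 = 2.1025
B = 2(m(b-k) - h) = 2(1.0500*(-10.85) + 9) = -4.785
C = h^2 + (b-k)^2 - r^2 = 81 + 117.7225 - 196 = 2.7225
disc = B^2-4AC = 22.8962 - 22.8962 = 0
disc = 0

1 intersection point (tangent)


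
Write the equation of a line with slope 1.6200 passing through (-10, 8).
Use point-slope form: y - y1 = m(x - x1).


y - 8 = 1.6200(x + 10)
y = 1.6200x + 8 - 1.6200*(-10)
y = 1.6200x + 24.2000

y = 1.6200x + 24.2000


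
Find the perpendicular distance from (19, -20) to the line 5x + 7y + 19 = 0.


|5*19 + 7*(-20) + 19| = |-26| = 26
sqrt(25 + 49) = sqrt(74) = 8.6023
d = 26/sqrt(74) = 3.0224

3.0224


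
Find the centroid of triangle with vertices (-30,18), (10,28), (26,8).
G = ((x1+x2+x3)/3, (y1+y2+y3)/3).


Gx = (-30+10+26)/3 = 6/3 = 2.0000
Gy = (18+28+8)/3 = 54/3 = 18.0000

G = (2.0000, 18.0000)


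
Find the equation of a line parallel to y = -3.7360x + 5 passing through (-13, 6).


Parallel lines have equal slopes.
m2 = -3.7360
b2 = 6 + 3.7360*(-13) = -42.5680

y = -3.7360x - 42.5680


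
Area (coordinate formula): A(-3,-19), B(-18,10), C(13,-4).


-3*(10+ 4) = -42
-18*(-4+ 19) = -270
13*(-19-10) = -377
sum = -689
Area = |-689|/2 = 344.5000

344.5000 sq units


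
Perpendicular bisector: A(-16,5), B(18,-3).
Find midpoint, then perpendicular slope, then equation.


Midpoint = (1, 1)
Slope of AB = dy/dx = -8/34 = -0.2353
Perp slope = -dx/dy = 34/8 = 4.2500
b = My - (perp slope)*Mx = 1 + (34*1)/(-8) = 1 - 4.2500 = -3.2500

y = 4.2500x - 3.2500


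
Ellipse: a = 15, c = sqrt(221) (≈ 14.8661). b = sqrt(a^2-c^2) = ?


b^2 = 15^2 - (sqrt(221))^2 = 225 - 221 = 4
b = sqrt(4) = 2

b = 2


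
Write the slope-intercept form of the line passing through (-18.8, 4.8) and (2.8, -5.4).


m = (-10.2)/(21.6) = -0.4722
b = y1 - m*x1 = 4.8 - (-10.2*(-18.8))/(21.6) = 4.8 - 8.8778 = -4.0778

y = -0.4722x - 4.0778


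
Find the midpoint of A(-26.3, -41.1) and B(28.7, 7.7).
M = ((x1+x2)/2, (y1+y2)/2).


Mx = (-26.3 + 28.7)/2 = 2.4/2 = 1.2000
My = (-41.1 + 7.7)/2 = -33.4/2 = -16.7000

(1.2000, -16.7000)


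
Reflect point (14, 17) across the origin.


Reflection rule for origin: (-x, -y)
(14, 17) -> (-14, -17)

(-14, -17)


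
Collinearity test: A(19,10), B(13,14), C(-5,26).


19*(14-26) + 13*(26-10) - 5*(10-14)
= -228 + 208 + 20 = 0

Yes, collinear (determinant = 0)


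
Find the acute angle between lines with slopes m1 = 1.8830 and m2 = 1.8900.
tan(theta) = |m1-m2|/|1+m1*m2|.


m1-m2 = -0.007
1+m1*m2 = 4.55887
tan(theta) = |-0.007/4.55887| = 0.001535
theta = arctan(|-0.007/4.55887|) = 0.0880 degrees (acute angle)

0.0880 degrees


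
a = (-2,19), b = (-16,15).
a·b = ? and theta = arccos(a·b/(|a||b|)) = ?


a·b = -2*(-16) + 19*15 = 32 + 285 = 317
|a| = sqrt(4+361) = 19.1050
|b| = sqrt(256+225) = 21.9317
cos(theta) = 317/(sqrt(365)*sqrt(481)) = 317/sqrt(175565) = 0.756555
theta = arccos(317/sqrt(175565)) = 40.8386 degrees

a·b = 317, theta = 40.8386 deg


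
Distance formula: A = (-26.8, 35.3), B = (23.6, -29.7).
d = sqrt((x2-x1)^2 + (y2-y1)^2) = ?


dx = 23.6 + 26.8 = 50.4
dy = -29.7 - 35.3 = -65.0
d = sqrt(2540.16 + 4225.0) = sqrt(6765.16) = 82.2506

82.2506


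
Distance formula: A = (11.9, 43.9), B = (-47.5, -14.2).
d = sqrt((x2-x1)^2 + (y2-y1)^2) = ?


dx = -47.5 - 11.9 = -59.4
dy = -14.2 - 43.9 = -58.1
d = sqrt(3528.36 + 3375.61) = sqrt(6903.97) = 83.0901

83.0901


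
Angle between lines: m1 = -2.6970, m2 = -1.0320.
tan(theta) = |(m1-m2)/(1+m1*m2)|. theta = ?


m1-m2 = -1.665
1+m1*m2 = 3.783304
tan(theta) = |-1.665/3.783304| = 0.440092
theta = arctan(|-1.665/3.783304|) = 23.7539 degrees (acute angle)

23.7539 degrees


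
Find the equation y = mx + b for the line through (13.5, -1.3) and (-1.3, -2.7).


m = (-1.4)/(-14.8) = 0.0946
b = y1 - m*x1 = -1.3 - (-1.4*13.5)/(-14.8) = -1.3 - 1.2770 = -2.5770

y = 0.0946x - 2.5770


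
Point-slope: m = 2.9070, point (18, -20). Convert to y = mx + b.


y + 20 = 2.9070(x - 18)
y = 2.9070x - 20 - 2.9070*18
y = 2.9070x - 72.3260

y = 2.9070x - 72.3260


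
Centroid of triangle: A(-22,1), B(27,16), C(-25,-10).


Gx = (-22+27- 25)/3 = -20/3 = -6.6667
Gy = (1+16- 10)/3 = 7/3 = 2.3333

G = (-6.6667, 2.3333)


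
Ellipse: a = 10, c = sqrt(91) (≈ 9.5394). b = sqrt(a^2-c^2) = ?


b^2 = 10^2 - (sqrt(91))^2 = 100 - 91 = 9
b = sqrt(9) = 3

b = 3


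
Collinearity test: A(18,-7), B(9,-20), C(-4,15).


18*(-20-15) + 9*(15+ 7) - 4*(-7+ 20)
= -630 + 198 - 52 = -484

No, not collinear (determinant = -484)


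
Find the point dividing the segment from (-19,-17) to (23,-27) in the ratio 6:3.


Px = (6*23 + 3*(-19))/9 = 81/9 = 9.0000
Py = (6*(-27) + 3*(-17))/9 = -213/9 = -23.6667

P = (9.0000, -23.6667)


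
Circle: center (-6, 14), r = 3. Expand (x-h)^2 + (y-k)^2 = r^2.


(x+ 6)^2 + (y-14)^2 = 3^2
D = -2h = 12, E = -2k = -28
F = h^2+k^2-r^2 = 36+196-9 = 223

x^2 + y^2 + 12x - 28y + 223 = 0


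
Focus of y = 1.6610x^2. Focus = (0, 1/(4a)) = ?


a = 1.6610
4a = 6.6440
focus = (0, 1/6.6440) = (0, 0.1505)

Focus = (0, 0.1505)


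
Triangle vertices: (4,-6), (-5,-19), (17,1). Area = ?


4*(-19-1) = -80
-5*(1+ 6) = -35
17*(-6+ 19) = 221
sum = 106
Area = |106|/2 = 53.0000

53.0000 sq units


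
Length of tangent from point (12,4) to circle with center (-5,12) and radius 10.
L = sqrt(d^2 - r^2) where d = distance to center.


d = sqrt((12+ 5)^2 + (4-12)^2) = sqrt(289+64) = 18.7883
L = sqrt(353.0000 - 100) = sqrt(253.0000) = 15.9060

15.9060


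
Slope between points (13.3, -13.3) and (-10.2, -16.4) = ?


dy = -16.4 + 13.3 = -3.1
dx = -10.2 - 13.3 = -23.5
m = -3.1/(-23.5) = 0.1319

m = 0.1319


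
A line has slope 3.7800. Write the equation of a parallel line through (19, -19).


Parallel lines have equal slopes.
m2 = 3.7800
b2 = -19 - 3.7800*19 = -90.8200

y = 3.7800x - 90.8200


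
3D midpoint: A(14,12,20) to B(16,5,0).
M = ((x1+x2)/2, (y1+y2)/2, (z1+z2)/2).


Mx = (14+16)/2 = 15.0000
My = (12+5)/2 = 8.5000
Mz = (20+0)/2 = 10.0000

M = (15.0000, 8.5000, 10.0000)


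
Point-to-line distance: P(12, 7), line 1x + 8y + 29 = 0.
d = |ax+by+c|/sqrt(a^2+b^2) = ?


|1*12 + 8*7 + 29| = |97| = 97
sqrt(1 + 64) = sqrt(65) = 8.0623
d = 97/sqrt(65) = 12.0314

12.0314


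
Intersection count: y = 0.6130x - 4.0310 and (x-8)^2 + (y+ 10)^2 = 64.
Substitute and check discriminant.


Substitute y = 0.6130x - 4.0310: (x-8)^2 + (0.6130x- 4.0310+ 10)^2 = 64
Expand to Ax^2 + Bx + C = 0, where b-k = 5.969
A = 1+m^2 = 1.375769
B = 2(m(b-k) - h) = 2(0.6130*5.969 - 8) = -8.682006
C = h^2 + (b-k)^2 - r^2 = 64 + 35.628961 - 64 = 35.628961
disc = B^2-4AC = 75.3772 - 196.0689 = -120.6917
disc < 0

0 intersection points


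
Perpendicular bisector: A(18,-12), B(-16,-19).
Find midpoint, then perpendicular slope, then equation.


Midpoint = (1, -15.5)
Slope of AB = dy/dx = -7/(-34) = 0.2059
Perp slope = -dx/dy = -34/7 = -4.8571
b = My - (perp slope)*Mx = -15.5 + (-34*1)/(-7) = -15.5 + 4.8571 = -10.6429

y = -4.8571x - 10.6429


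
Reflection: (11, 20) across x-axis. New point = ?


Reflection rule for x-axis: (x, -y)
(11, 20) -> (11, -20)

(11, -20)


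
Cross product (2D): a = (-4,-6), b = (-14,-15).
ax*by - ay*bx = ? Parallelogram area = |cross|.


cross = -4*(-15) + 6*(-14) = 60 - 84 = -24
Parallelogram area = |-24| = 24

cross = -24, parallelogram area = 24


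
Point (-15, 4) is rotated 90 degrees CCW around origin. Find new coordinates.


cos(90) = 0, sin(90) = 1
x' = -15*0 - 4*1 = -4
y' = -15*1 + 4*0 = -15

(-4, -15)


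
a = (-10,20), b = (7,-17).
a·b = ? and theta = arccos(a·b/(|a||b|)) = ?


a·b = -10*7 + 20*(-17) = -70 - 340 = -410
|a| = sqrt(100+400) = 22.3607
|b| = sqrt(49+289) = 18.3848
cos(theta) = -410/(sqrt(500)*sqrt(338)) = -410/sqrt(169000) = -0.997334
theta = arccos(-410/sqrt(169000)) = 175.8151 degrees

a·b = -410, theta = 175.8151 deg


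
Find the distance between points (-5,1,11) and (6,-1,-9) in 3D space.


dx=11, dy=-2, dz=-20
d = sqrt(121+4+400) = sqrt(525) = 22.9129

22.9129


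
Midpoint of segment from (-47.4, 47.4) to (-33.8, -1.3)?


Mx = (-47.4 - 33.8)/2 = -81.2/2 = -40.6000
My = (47.4 - 1.3)/2 = 46.1/2 = 23.0500

(-40.6000, 23.0500)


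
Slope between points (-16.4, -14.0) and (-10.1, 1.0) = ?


dy = 1.0 + 14.0 = 15.0
dx = -10.1 + 16.4 = 6.3
m = 15.0/6.3 = 2.3810

m = 2.3810


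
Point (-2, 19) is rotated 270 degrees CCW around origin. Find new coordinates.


cos(270) = 0, sin(270) = -1
x' = -2*0 - 19*(-1) = 19
y' = -2*(-1) + 19*0 = 2

(19, 2)


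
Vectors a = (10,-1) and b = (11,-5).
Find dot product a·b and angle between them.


a·b = 10*11 - 1*(-5) = 110 + 5 = 115
|a| = sqrt(100+1) = 10.0499
|b| = sqrt(121+25) = 12.0830
cos(theta) = 115/(sqrt(101)*sqrt(146)) = 115/sqrt(14746) = 0.947023
theta = arccos(115/sqrt(14746)) = 18.7334 degrees

a·b = 115, theta = 18.7334 deg


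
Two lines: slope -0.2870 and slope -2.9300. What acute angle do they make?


m1-m2 = 2.643
1+m1*m2 = 1.84091
tan(theta) = |2.643/1.84091| = 1.435703
theta = arctan(|2.643/1.84091|) = 55.1419 degrees (acute angle)

55.1419 degrees


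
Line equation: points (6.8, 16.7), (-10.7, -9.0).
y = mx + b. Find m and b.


m = (-25.7)/(-17.5) = 1.4686
b = y1 - m*x1 = 16.7 - (-25.7*6.8)/(-17.5) = 16.7 - 9.9863 = 6.7137

y = 1.4686x + 6.7137


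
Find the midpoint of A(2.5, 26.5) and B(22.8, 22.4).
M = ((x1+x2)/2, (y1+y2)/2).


Mx = (2.5 + 22.8)/2 = 25.3/2 = 12.6500
My = (26.5 + 22.4)/2 = 48.9/2 = 24.4500

(12.6500, 24.4500)


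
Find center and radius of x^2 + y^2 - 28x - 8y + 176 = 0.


h = -D/2 = 28/2 = 14
k = -E/2 = 8/2 = 4
r^2 = h^2 + k^2 - F = 196 + 16 - 176 = 36
r = 6

Center (14, 4), radius = 6


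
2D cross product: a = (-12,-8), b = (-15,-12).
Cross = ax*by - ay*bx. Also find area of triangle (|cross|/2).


cross = -12*(-12) + 8*(-15) = 144 - 120 = 24
Triangle area = |24|/2 = 24/2 = 12.0000

cross = 24, triangle area = 12.0000


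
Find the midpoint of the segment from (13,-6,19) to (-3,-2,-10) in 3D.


Mx = (13- 3)/2 = 5.0000
My = (-6- 2)/2 = -4.0000
Mz = (19- 10)/2 = 4.5000

M = (5.0000, -4.0000, 4.5000)


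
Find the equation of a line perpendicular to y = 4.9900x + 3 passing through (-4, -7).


Perpendicular slope = -1/m1 = -1/4.9900 = -0.2004
b2 = y0 - m2*x0 = -7 - 4/4.9900 = -7 - 0.8016 = -7.8016

y = -0.2004x - 7.8016


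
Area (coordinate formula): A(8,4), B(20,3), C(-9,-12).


8*(3+ 12) = 120
20*(-12-4) = -320
-9*(4-3) = -9
sum = -209
Area = |-209|/2 = 104.5000

104.5000 sq units


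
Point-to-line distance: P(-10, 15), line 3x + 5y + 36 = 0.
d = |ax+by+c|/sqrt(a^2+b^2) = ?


|3*(-10) + 5*15 + 36| = |81| = 81
sqrt(9 + 25) = sqrt(34) = 5.8310
d = 81/sqrt(34) = 13.8914

13.8914


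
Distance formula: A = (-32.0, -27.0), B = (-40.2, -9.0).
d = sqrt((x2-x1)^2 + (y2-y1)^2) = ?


dx = -40.2 + 32.0 = -8.2
dy = -9.0 + 27.0 = 18.0
d = sqrt(67.24 + 324.0) = sqrt(391.24) = 19.7798

19.7798


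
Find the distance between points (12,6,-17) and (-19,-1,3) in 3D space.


dx=-31, dy=-7, dz=20
d = sqrt(961+49+400) = sqrt(1410) = 37.5500

37.5500


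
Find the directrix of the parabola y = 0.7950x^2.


a = 0.7950
1/(4a) = 0.3145
directrix: y = -0.3145 = -0.3145

y = -0.3145


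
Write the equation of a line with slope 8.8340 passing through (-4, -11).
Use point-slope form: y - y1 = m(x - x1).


y + 11 = 8.8340(x + 4)
y = 8.8340x - 11 - 8.8340*(-4)
y = 8.8340x + 24.3360

y = 8.8340x + 24.3360


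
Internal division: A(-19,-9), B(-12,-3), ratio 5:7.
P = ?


Px = (5*(-12) + 7*(-19))/12 = -193/12 = -16.0833
Py = (5*(-3) + 7*(-9))/12 = -78/12 = -6.5000

P = (-16.0833, -6.5000)


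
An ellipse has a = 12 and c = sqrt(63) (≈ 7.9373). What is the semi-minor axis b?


b^2 = 12^2 - (sqrt(63))^2 = 144 - 63 = 81
b = sqrt(81) = 9

b = 9


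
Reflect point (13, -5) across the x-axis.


Reflection rule for x-axis: (x, -y)
(13, -5) -> (13, 5)

(13, 5)


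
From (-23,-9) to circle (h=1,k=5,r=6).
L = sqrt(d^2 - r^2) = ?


d = sqrt((-23-1)^2 + (-9-5)^2) = sqrt(576+196) = 27.7849
L = sqrt(772.0000 - 36) = sqrt(736.0000) = 27.1293

27.1293


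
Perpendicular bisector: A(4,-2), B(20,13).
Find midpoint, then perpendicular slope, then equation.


Midpoint = (12, 5.5)
Slope of AB = dy/dx = 15/16 = 0.9375
Perp slope = -dx/dy = -16/15 = -1.0667
b = My - (perp slope)*Mx = 5.5 + (16*12)/15 = 5.5 + 12.8000 = 18.3000

y = -1.0667x + 18.3000


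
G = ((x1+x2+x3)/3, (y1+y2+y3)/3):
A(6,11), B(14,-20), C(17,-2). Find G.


Gx = (6+14+17)/3 = 37/3 = 12.3333
Gy = (11- 20- 2)/3 = -11/3 = -3.6667

G = (12.3333, -3.6667)


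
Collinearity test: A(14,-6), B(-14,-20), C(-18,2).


14*(-20-2) - 14*(2+ 6) - 18*(-6+ 20)
= -308 - 112 - 252 = -672

No, not collinear (determinant = -672)


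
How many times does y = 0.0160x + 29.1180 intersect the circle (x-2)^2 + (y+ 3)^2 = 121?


Substitute y = 0.0160x + 29.1180: (x-2)^2 + (0.0160x+29.1180+ 3)^2 = 121
Expand to Ax^2 + Bx + C = 0, where b-k = 32.118
A = 1+m^2 = 1.000256
B = 2(m(b-k) - h) = 2(0.0160*32.118 - 2) = -2.972224
C = h^2 + (b-k)^2 - r^2 = 4 + 1031.565924 - 121 = 914.565924
disc = B^2-4AC = 8.8341 - 3659.2002 = -3650.3661
disc < 0

0 intersection points


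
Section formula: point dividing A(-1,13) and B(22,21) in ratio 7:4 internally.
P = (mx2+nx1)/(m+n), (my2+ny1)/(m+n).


Px = (7*22 + 4*(-1))/11 = 150/11 = 13.6364
Py = (7*21 + 4*13)/11 = 199/11 = 18.0909

P = (13.6364, 18.0909)


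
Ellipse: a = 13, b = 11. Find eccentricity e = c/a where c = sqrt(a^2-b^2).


c = sqrt(169-121) = sqrt(48) = 6.9282
e = c/a = sqrt(48)/13 = 0.5329

e = 0.5329


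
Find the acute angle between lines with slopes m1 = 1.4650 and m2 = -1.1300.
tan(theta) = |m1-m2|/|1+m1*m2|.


m1-m2 = 2.595
1+m1*m2 = -0.65545
tan(theta) = |2.595/(-0.65545)| = 3.959112
theta = arctan(|2.595/(-0.65545)|) = 75.8246 degrees (acute angle)

75.8246 degrees


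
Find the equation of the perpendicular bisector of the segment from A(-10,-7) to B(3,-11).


Midpoint = (-3.5, -9)
Slope of AB = dy/dx = -4/13 = -0.3077
Perp slope = -dx/dy = 13/4 = 3.2500
b = My - (perp slope)*Mx = -9 + (13*(-3.5))/(-4) = -9 + 11.3750 = 2.3750

y = 3.2500x + 2.3750


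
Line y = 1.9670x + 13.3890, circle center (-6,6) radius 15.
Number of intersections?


Substitute y = 1.9670x + 13.3890: (x+ 6)^2 + (1.9670x+13.3890-6)^2 = 225
Expand to Ax^2 + Bx + C = 0, where b-k = 7.389
A = 1+m^2 = 4.869089
B = 2(m(b-k) - h) = 2(1.9670*7.389 + 6) = 41.068326
C = h^2 + (b-k)^2 - r^2 = 36 + 54.597321 - 225 = -134.402679
disc = B^2-4AC = 1686.6074 + 2617.6744 = 4304.2818
disc > 0

2 intersection points


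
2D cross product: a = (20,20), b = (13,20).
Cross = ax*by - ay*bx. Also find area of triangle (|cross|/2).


cross = 20*20 - 20*13 = 400 - 260 = 140
Triangle area = |140|/2 = 140/2 = 70.0000

cross = 140, triangle area = 70.0000


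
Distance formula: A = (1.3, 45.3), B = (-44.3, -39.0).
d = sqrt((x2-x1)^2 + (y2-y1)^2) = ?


dx = -44.3 - 1.3 = -45.6
dy = -39.0 - 45.3 = -84.3
d = sqrt(2079.36 + 7106.49) = sqrt(9185.85) = 95.8428

95.8428


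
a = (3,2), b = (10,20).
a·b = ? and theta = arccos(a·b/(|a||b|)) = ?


a·b = 3*10 + 2*20 = 30 + 40 = 70
|a| = sqrt(9+4) = 3.6056
|b| = sqrt(100+400) = 22.3607
cos(theta) = 70/(sqrt(13)*sqrt(500)) = 70/sqrt(6500) = 0.868243
theta = arccos(70/sqrt(6500)) = 29.7449 degrees

a·b = 70, theta = 29.7449 deg


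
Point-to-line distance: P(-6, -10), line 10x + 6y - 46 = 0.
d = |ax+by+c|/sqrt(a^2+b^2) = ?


|10*(-6) + 6*(-10) - 46| = |-166| = 166
sqrt(100 + 36) = sqrt(136) = 11.6619
d = 166/sqrt(136) = 14.2344

14.2344


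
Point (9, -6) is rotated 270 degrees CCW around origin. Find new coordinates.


cos(270) = 0, sin(270) = -1
x' = 9*0 + 6*(-1) = -6
y' = 9*(-1) - 6*0 = -9

(-6, -9)


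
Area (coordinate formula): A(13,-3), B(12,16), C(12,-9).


13*(16+ 9) = 325
12*(-9+ 3) = -72
12*(-3-16) = -228
sum = 25
Area = |25|/2 = 12.5000

12.5000 sq units


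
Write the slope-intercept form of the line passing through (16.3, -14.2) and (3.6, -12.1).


m = (2.1)/(-12.7) = -0.1654
b = y1 - m*x1 = -14.2 - (2.1*16.3)/(-12.7) = -14.2 + 2.6953 = -11.5047

y = -0.1654x - 11.5047


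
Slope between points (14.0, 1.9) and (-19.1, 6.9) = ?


dy = 6.9 - 1.9 = 5.0
dx = -19.1 - 14.0 = -33.1
m = 5.0/(-33.1) = -0.1511

m = -0.1511


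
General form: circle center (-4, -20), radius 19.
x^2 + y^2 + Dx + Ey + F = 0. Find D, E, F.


(x+ 4)^2 + (y+ 20)^2 = 19^2
D = -2h = 8, E = -2k = 40
F = h^2+k^2-r^2 = 16+400-361 = 55

D = 8, E = 40, F = 55


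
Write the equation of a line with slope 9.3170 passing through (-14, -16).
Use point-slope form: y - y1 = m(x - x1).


y + 16 = 9.3170(x + 14)
y = 9.3170x - 16 - 9.3170*(-14)
y = 9.3170x + 114.4380

y = 9.3170x + 114.4380


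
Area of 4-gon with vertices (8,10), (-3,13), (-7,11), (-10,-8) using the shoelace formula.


sum(xi*y_{i+1}) = 8*13 - 3*11 - 7*(-8) - 10*10 = 27
sum(yi*x_{i+1}) = 10*(-3) + 13*(-7) + 11*(-10) - 8*8 = -295
Area = |27 + 295|/2 = 322/2 = 161.0000

161.0000 sq units


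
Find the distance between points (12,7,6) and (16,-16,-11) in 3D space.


dx=4, dy=-23, dz=-17
d = sqrt(16+529+289) = sqrt(834) = 28.8791

28.8791


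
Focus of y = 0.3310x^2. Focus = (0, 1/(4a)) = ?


a = 0.3310
4a = 1.3240
focus = (0, 1/1.3240) = (0, 0.7553)

Focus = (0, 0.7553)


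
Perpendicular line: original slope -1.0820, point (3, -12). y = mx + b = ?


Perpendicular slope = -1/m1 = -1/(-1.0820) = 0.9242
b2 = y0 - m2*x0 = -12 + 3/(-1.0820) = -12 - 2.7726 = -14.7726

y = 0.9242x - 14.7726


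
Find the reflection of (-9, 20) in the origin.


Reflection rule for origin: (-x, -y)
(-9, 20) -> (9, -20)

(9, -20)


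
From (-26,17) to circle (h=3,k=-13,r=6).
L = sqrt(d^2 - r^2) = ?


d = sqrt((-26-3)^2 + (17+ 13)^2) = sqrt(841+900) = 41.7253
L = sqrt(1741.0000 - 36) = sqrt(1705.0000) = 41.2916

41.2916


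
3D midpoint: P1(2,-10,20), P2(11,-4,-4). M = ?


Mx = (2+11)/2 = 6.5000
My = (-10- 4)/2 = -7.0000
Mz = (20- 4)/2 = 8.0000

M = (6.5000, -7.0000, 8.0000)


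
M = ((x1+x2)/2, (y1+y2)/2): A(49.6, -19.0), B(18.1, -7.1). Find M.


Mx = (49.6 + 18.1)/2 = 67.7/2 = 33.8500
My = (-19.0 - 7.1)/2 = -26.1/2 = -13.0500

(33.8500, -13.0500)


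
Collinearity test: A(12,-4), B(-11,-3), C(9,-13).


12*(-3+ 13) - 11*(-13+ 4) + 9*(-4+ 3)
= 120 + 99 - 9 = 210

No, not collinear (determinant = 210)


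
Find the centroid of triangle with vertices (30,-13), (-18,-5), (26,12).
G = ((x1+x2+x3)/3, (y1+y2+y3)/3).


Gx = (30- 18+26)/3 = 38/3 = 12.6667
Gy = (-13- 5+12)/3 = -6/3 = -2.0000

G = (12.6667, -2.0000)


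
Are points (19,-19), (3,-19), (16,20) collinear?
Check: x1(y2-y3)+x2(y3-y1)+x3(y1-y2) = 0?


19*(-19-20) + 3*(20+ 19) + 16*(-19+ 19)
= -741 + 117 + 0 = -624

No, not collinear (determinant = -624)


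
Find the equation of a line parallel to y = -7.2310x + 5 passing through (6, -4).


Parallel lines have equal slopes.
m2 = -7.2310
b2 = -4 + 7.2310*6 = 39.3860

y = -7.2310x + 39.3860


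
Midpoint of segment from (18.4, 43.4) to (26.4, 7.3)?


Mx = (18.4 + 26.4)/2 = 44.8/2 = 22.4000
My = (43.4 + 7.3)/2 = 50.7/2 = 25.3500

(22.4000, 25.3500)


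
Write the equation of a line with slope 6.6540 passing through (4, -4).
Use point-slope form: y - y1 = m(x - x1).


y + 4 = 6.6540(x - 4)
y = 6.6540x - 4 - 6.6540*4
y = 6.6540x - 30.6160

y = 6.6540x - 30.6160


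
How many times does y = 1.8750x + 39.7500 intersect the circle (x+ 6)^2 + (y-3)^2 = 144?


Substitute y = 1.8750x + 39.7500: (x+ 6)^2 + (1.8750x+39.7500-3)^2 = 144
Expand to Ax^2 + Bx + C = 0, where b-k = 36.75
A = 1+m^2 = 4.515625
B = 2(m(b-k) - h) = 2(1.8750*36.75 + 6) = 149.8125
C = h^2 + (b-k)^2 - r^2 = 36 + 1350.5625 - 144 = 1242.5625
disc = B^2-4AC = 22443.7852 - 22443.7852 = 0
disc = 0

1 intersection point (tangent)


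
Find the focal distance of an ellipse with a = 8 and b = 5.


c^2 = 8^2 - 5^2 = 64 - 25 = 39
c = sqrt(39) = 6.2450

c = 6.2450


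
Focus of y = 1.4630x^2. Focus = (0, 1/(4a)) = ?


a = 1.4630
4a = 5.8520
focus = (0, 1/5.8520) = (0, 0.1709)

Focus = (0, 0.1709)


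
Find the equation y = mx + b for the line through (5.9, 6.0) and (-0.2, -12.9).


m = (-18.9)/(-6.1) = 3.0984
b = y1 - m*x1 = 6.0 - (-18.9*5.9)/(-6.1) = 6.0 - 18.2803 = -12.2803

y = 3.0984x - 12.2803


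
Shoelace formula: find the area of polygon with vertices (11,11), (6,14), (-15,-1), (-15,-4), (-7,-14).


sum(xi*y_{i+1}) = 11*14 + 6*(-1) - 15*(-4) - 15*(-14) - 7*11 = 341
sum(yi*x_{i+1}) = 11*6 + 14*(-15) - 1*(-15) - 4*(-7) - 14*11 = -255
Area = |341 + 255|/2 = 596/2 = 298.0000

298.0000 sq units


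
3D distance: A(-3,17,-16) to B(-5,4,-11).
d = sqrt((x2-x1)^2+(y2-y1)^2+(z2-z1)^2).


dx=-2, dy=-13, dz=5
d = sqrt(4+169+25) = sqrt(198) = 14.0712

14.0712


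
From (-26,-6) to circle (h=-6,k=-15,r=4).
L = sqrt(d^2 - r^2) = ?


d = sqrt((-26+ 6)^2 + (-6+ 15)^2) = sqrt(400+81) = 21.9317
L = sqrt(481.0000 - 16) = sqrt(465.0000) = 21.5639

21.5639


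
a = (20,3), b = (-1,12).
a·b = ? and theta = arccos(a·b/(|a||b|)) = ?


a·b = 20*(-1) + 3*12 = -20 + 36 = 16
|a| = sqrt(400+9) = 20.2237
|b| = sqrt(1+144) = 12.0416
cos(theta) = 16/(sqrt(409)*sqrt(145)) = 16/sqrt(59305) = 0.065701
theta = arccos(16/sqrt(59305)) = 86.2329 degrees

a·b = 16, theta = 86.2329 deg


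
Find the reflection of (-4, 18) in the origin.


Reflection rule for origin: (-x, -y)
(-4, 18) -> (4, -18)

(4, -18)


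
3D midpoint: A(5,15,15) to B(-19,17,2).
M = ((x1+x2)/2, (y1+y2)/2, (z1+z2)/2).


Mx = (5- 19)/2 = -7.0000
My = (15+17)/2 = 16.0000
Mz = (15+2)/2 = 8.5000

M = (-7.0000, 16.0000, 8.5000)


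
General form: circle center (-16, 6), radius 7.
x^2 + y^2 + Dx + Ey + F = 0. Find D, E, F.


(x+ 16)^2 + (y-6)^2 = 7^2
D = -2h = 32, E = -2k = -12
F = h^2+k^2-r^2 = 256+36-49 = 243

D = 32, E = -12, F = 243


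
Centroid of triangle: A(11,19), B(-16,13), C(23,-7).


Gx = (11- 16+23)/3 = 18/3 = 6.0000
Gy = (19+13- 7)/3 = 25/3 = 8.3333

G = (6.0000, 8.3333)


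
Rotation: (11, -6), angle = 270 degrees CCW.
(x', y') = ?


cos(270) = 0, sin(270) = -1
x' = 11*0 + 6*(-1) = -6
y' = 11*(-1) - 6*0 = -11

(-6, -11)


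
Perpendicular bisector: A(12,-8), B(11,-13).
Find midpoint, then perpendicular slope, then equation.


Midpoint = (11.5, -10.5)
Slope of AB = dy/dx = -5/(-1) = 5.0000
Perp slope = -dx/dy = -1/5 = -0.2000
b = My - (perp slope)*Mx = -10.5 + (-1*11.5)/(-5) = -10.5 + 2.3000 = -8.2000

y = -0.2000x - 8.2000


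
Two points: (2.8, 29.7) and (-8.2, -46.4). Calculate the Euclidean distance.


dx = -8.2 - 2.8 = -11.0
dy = -46.4 - 29.7 = -76.1
d = sqrt(121.0 + 5791.21) = sqrt(5912.21) = 76.8909

76.8909


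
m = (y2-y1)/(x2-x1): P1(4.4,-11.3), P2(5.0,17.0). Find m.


dy = 17.0 + 11.3 = 28.3
dx = 5.0 - 4.4 = 0.6
m = 28.3/0.6 = 47.1667

m = 47.1667


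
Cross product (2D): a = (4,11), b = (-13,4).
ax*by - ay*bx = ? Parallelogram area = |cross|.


cross = 4*4 - 11*(-13) = 16 + 143 = 159
Parallelogram area = |159| = 159

cross = 159, parallelogram area = 159


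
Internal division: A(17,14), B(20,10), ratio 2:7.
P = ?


Px = (2*20 + 7*17)/9 = 159/9 = 17.6667
Py = (2*10 + 7*14)/9 = 118/9 = 13.1111

P = (17.6667, 13.1111)


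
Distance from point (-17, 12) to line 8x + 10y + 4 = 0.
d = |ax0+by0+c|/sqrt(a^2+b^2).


|8*(-17) + 10*12 + 4| = |-12| = 12
sqrt(64 + 100) = sqrt(164) = 12.8062
d = 12/sqrt(164) = 0.9370

0.9370


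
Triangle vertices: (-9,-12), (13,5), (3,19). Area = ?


-9*(5-19) = 126
13*(19+ 12) = 403
3*(-12-5) = -51
sum = 478
Area = |478|/2 = 239.0000

239.0000 sq units


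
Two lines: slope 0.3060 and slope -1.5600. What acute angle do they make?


m1-m2 = 1.866
1+m1*m2 = 0.52264
tan(theta) = |1.866/0.52264| = 3.570335
theta = arctan(|1.866/0.52264|) = 74.3532 degrees (acute angle)

74.3532 degrees


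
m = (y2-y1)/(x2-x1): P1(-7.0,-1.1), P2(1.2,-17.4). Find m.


dy = -17.4 + 1.1 = -16.3
dx = 1.2 + 7.0 = 8.2
m = -16.3/8.2 = -1.9878

m = -1.9878


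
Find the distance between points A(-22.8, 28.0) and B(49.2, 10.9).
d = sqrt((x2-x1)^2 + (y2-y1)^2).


dx = 49.2 + 22.8 = 72.0
dy = 10.9 - 28.0 = -17.1
d = sqrt(5184.0 + 292.41) = sqrt(5476.41) = 74.0028

74.0028


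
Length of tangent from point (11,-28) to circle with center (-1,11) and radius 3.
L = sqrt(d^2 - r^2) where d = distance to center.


d = sqrt((11+ 1)^2 + (-28-11)^2) = sqrt(144+1521) = 40.8044
L = sqrt(1665.0000 - 9) = sqrt(1656.0000) = 40.6940

40.6940


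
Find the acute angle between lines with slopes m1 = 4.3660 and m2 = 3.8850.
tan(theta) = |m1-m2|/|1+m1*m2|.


m1-m2 = 0.481
1+m1*m2 = 17.96191
tan(theta) = |0.481/17.96191| = 0.026779
theta = arctan(|0.481/17.96191|) = 1.5340 degrees (acute angle)

1.5340 degrees


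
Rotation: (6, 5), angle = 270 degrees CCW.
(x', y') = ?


cos(270) = 0, sin(270) = -1
x' = 6*0 - 5*(-1) = 5
y' = 6*(-1) + 5*0 = -6

(5, -6)


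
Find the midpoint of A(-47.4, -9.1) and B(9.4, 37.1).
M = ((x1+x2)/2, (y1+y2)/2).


Mx = (-47.4 + 9.4)/2 = -38.0/2 = -19.0000
My = (-9.1 + 37.1)/2 = 28.0/2 = 14.0000

(-19.0000, 14.0000)


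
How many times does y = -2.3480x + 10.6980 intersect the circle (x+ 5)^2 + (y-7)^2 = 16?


Substitute y = -2.3480x + 10.6980: (x+ 5)^2 + (-2.3480x+10.6980-7)^2 = 16
Expand to Ax^2 + Bx + C = 0, where b-k = 3.698
A = 1+m^2 = 6.513104
B = 2(m(b-k) - h) = 2(-2.3480*3.698 + 5) = -7.365808
C = h^2 + (b-k)^2 - r^2 = 25 + 13.675204 - 16 = 22.675204
disc = B^2-4AC = 54.2551 - 590.7438 = -536.4887
disc < 0

0 intersection points


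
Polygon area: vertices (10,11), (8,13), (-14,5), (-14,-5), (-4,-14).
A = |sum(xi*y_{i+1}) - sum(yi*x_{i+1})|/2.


sum(xi*y_{i+1}) = 10*13 + 8*5 - 14*(-5) - 14*(-14) - 4*11 = 392
sum(yi*x_{i+1}) = 11*8 + 13*(-14) + 5*(-14) - 5*(-4) - 14*10 = -284
Area = |392 + 284|/2 = 676/2 = 338.0000

338.0000 sq units


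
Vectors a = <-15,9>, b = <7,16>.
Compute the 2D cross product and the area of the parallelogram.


cross = -15*16 - 9*7 = -240 - 63 = -303
Parallelogram area = |-303| = 303

cross = -303, parallelogram area = 303


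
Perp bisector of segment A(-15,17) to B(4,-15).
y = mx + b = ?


Midpoint = (-5.5, 1)
Slope of AB = dy/dx = -32/19 = -1.6842
Perp slope = -dx/dy = 19/32 = 0.5938
b = My - (perp slope)*Mx = 1 + (19*(-5.5))/(-32) = 1 + 3.2656 = 4.2656

y = 0.5938x + 4.2656


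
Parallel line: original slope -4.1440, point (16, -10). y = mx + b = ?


Parallel lines have equal slopes.
m2 = -4.1440
b2 = -10 + 4.1440*16 = 56.3040

y = -4.1440x + 56.3040


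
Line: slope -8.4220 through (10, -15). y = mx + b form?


y + 15 = -8.4220(x - 10)
y = -8.4220x - 15 + 8.4220*10
y = -8.4220x + 69.2200

y = -8.4220x + 69.2200


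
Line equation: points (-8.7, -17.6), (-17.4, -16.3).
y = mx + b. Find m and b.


m = (1.3)/(-8.7) = -0.1494
b = y1 - m*x1 = -17.6 - (1.3*(-8.7))/(-8.7) = -17.6 - 1.3000 = -18.9000

y = -0.1494x - 18.9000


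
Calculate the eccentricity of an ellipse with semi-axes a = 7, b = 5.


c = sqrt(49-25) = sqrt(24) = 4.8990
e = c/a = sqrt(24)/7 = 0.6999

e = 0.6999


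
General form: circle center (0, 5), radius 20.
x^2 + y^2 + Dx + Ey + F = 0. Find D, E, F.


(x-0)^2 + (y-5)^2 = 20^2
D = -2h = 0, E = -2k = -10
F = h^2+k^2-r^2 = 0+25-400 = -375

D = 0, E = -10, F = -375


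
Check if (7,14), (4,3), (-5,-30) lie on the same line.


7*(3+ 30) + 4*(-30-14) - 5*(14-3)
= 231 - 176 - 55 = 0

Yes, collinear (determinant = 0)


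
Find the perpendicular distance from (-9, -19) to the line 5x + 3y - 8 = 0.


|5*(-9) + 3*(-19) - 8| = |-110| = 110
sqrt(25 + 9) = sqrt(34) = 5.8310
d = 110/sqrt(34) = 18.8648

18.8648


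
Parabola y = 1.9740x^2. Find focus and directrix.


a = 1.9740
1/(4a) = 0.1266
Focus = (0, 0.1266)
Directrix: y = -0.1266

Focus = (0, 0.1266), Directrix: y = -0.1266


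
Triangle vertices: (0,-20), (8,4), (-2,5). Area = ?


0*(4-5) = 0
8*(5+ 20) = 200
-2*(-20-4) = 48
sum = 248
Area = |248|/2 = 124.0000

124.0000 sq units


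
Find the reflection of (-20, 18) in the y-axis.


Reflection rule for y-axis: (-x, y)
(-20, 18) -> (20, 18)

(20, 18)


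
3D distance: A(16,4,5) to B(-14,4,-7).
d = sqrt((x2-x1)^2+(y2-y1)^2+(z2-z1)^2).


dx=-30, dy=0, dz=-12
d = sqrt(900+0+144) = sqrt(1044) = 32.3110

32.3110


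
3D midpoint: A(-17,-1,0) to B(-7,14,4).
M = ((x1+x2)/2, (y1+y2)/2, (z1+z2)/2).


Mx = (-17- 7)/2 = -12.0000
My = (-1+14)/2 = 6.5000
Mz = (0+4)/2 = 2.0000

M = (-12.0000, 6.5000, 2.0000)


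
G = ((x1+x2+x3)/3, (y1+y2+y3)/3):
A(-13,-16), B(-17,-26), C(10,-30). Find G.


Gx = (-13- 17+10)/3 = -20/3 = -6.6667
Gy = (-16- 26- 30)/3 = -72/3 = -24.0000

G = (-6.6667, -24.0000)


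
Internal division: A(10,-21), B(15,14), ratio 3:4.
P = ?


Px = (3*15 + 4*10)/7 = 85/7 = 12.1429
Py = (3*14 + 4*(-21))/7 = -42/7 = -6.0000

P = (12.1429, -6.0000)


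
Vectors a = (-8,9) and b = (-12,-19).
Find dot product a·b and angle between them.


a·b = -8*(-12) + 9*(-19) = 96 - 171 = -75
|a| = sqrt(64+81) = 12.0416
|b| = sqrt(144+361) = 22.4722
cos(theta) = -75/(sqrt(145)*sqrt(505)) = -75/sqrt(73225) = -0.277161
theta = arccos(-75/sqrt(73225)) = 106.0908 degrees

a·b = -75, theta = 106.0908 deg


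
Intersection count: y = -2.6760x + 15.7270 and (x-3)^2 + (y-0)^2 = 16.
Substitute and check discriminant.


Substitute y = -2.6760x + 15.7270: (x-3)^2 + (-2.6760x+15.7270-0)^2 = 16
Expand to Ax^2 + Bx + C = 0, where b-k = 15.727
A = 1+m^2 = 8.160976
B = 2(m(b-k) - h) = 2(-2.6760*15.727 - 3) = -90.170904
C = h^2 + (b-k)^2 - r^2 = 9 + 247.338529 - 16 = 240.338529
disc = B^2-4AC = 8130.7919 - 7845.5879 = 285.2040
disc > 0

2 intersection points


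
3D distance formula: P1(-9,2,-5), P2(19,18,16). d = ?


dx=28, dy=16, dz=21
d = sqrt(784+256+441) = sqrt(1481) = 38.4838

38.4838


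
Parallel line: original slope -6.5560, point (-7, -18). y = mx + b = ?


Parallel lines have equal slopes.
m2 = -6.5560
b2 = -18 + 6.5560*(-7) = -63.8920

y = -6.5560x - 63.8920


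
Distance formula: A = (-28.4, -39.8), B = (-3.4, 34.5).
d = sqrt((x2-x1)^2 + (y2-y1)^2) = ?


dx = -3.4 + 28.4 = 25.0
dy = 34.5 + 39.8 = 74.3
d = sqrt(625.0 + 5520.49) = sqrt(6145.49) = 78.3932

78.3932


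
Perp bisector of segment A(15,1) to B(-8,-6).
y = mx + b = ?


Midpoint = (3.5, -2.5)
Slope of AB = dy/dx = -7/(-23) = 0.3043
Perp slope = -dx/dy = -23/7 = -3.2857
b = My - (perp slope)*Mx = -2.5 + (-23*3.5)/(-7) = -2.5 + 11.5000 = 9.0000

y = -3.2857x + 9.0000


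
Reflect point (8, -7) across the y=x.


Reflection rule for y=x: (y, x)
(8, -7) -> (-7, 8)

(-7, 8)


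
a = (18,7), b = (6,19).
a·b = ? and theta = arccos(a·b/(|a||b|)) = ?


a·b = 18*6 + 7*19 = 108 + 133 = 241
|a| = sqrt(324+49) = 19.3132
|b| = sqrt(36+361) = 19.9249
cos(theta) = 241/(sqrt(373)*sqrt(397)) = 241/sqrt(148081) = 0.626278
theta = arccos(241/sqrt(148081)) = 51.2239 degrees

a·b = 241, theta = 51.2239 deg


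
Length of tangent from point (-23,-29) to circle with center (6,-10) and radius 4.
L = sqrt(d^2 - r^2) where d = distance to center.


d = sqrt((-23-6)^2 + (-29+ 10)^2) = sqrt(841+361) = 34.6699
L = sqrt(1202.0000 - 16) = sqrt(1186.0000) = 34.4384

34.4384


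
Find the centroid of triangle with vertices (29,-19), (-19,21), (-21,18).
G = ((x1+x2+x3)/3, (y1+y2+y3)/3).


Gx = (29- 19- 21)/3 = -11/3 = -3.6667
Gy = (-19+21+18)/3 = 20/3 = 6.6667

G = (-3.6667, 6.6667)


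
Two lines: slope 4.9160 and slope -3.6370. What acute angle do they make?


m1-m2 = 8.553
1+m1*m2 = -16.879492
tan(theta) = |8.553/(-16.879492)| = 0.506710
theta = arctan(|8.553/(-16.879492)|) = 26.8718 degrees (acute angle)

26.8718 degrees


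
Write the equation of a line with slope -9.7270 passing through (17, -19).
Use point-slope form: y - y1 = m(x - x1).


y + 19 = -9.7270(x - 17)
y = -9.7270x - 19 + 9.7270*17
y = -9.7270x + 146.3590

y = -9.7270x + 146.3590


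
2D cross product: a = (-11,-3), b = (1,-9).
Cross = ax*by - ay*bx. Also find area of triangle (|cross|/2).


cross = -11*(-9) + 3*1 = 99 + 3 = 102
Triangle area = |102|/2 = 102/2 = 51.0000

cross = 102, triangle area = 51.0000


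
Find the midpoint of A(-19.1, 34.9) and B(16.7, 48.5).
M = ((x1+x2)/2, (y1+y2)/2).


Mx = (-19.1 + 16.7)/2 = -2.4/2 = -1.2000
My = (34.9 + 48.5)/2 = 83.4/2 = 41.7000

(-1.2000, 41.7000)


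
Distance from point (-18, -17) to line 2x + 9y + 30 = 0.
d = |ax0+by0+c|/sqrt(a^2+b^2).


|2*(-18) + 9*(-17) + 30| = |-159| = 159
sqrt(4 + 81) = sqrt(85) = 9.2195
d = 159/sqrt(85) = 17.2460

17.2460


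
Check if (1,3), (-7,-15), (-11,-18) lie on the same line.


1*(-15+ 18) - 7*(-18-3) - 11*(3+ 15)
= 3 + 147 - 198 = -48

No, not collinear (determinant = -48)


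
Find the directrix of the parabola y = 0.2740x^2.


a = 0.2740
1/(4a) = 0.9124
directrix: y = -0.9124 = -0.9124

y = -0.9124


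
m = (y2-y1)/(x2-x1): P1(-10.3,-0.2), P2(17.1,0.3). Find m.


dy = 0.3 + 0.2 = 0.5
dx = 17.1 + 10.3 = 27.4
m = 0.5/27.4 = 0.0182

m = 0.0182


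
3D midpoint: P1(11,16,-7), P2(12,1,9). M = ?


Mx = (11+12)/2 = 11.5000
My = (16+1)/2 = 8.5000
Mz = (-7+9)/2 = 1.0000

M = (11.5000, 8.5000, 1.0000)


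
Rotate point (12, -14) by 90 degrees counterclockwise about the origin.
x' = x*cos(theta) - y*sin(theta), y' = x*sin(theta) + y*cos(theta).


cos(90) = 0, sin(90) = 1
x' = 12*0 + 14*1 = 14
y' = 12*1 - 14*0 = 12

(14, 12)


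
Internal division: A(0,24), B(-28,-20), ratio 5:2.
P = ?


Px = (5*(-28) + 2*0)/7 = -140/7 = -20.0000
Py = (5*(-20) + 2*24)/7 = -52/7 = -7.4286

P = (-20.0000, -7.4286)


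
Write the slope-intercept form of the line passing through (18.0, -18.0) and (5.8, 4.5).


m = (22.5)/(-12.2) = -1.8443
b = y1 - m*x1 = -18.0 - (22.5*18.0)/(-12.2) = -18.0 + 33.1967 = 15.1967

y = -1.8443x + 15.1967


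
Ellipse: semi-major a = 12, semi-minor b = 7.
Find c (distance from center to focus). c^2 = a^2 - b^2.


c^2 = 12^2 - 7^2 = 144 - 49 = 95
c = sqrt(95) = 9.7468

c = 9.7468


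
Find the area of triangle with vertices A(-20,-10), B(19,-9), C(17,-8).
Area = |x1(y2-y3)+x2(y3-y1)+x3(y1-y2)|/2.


-20*(-9+ 8) = 20
19*(-8+ 10) = 38
17*(-10+ 9) = -17
sum = 41
Area = |41|/2 = 20.5000

20.5000 sq units


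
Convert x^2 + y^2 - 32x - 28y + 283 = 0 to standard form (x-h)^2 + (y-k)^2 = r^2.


h = -D/2 = 32/2 = 16
k = -E/2 = 28/2 = 14
r^2 = h^2 + k^2 - F = 256 + 196 - 283 = 169
r = 13

Center (16, 14), radius = 13
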